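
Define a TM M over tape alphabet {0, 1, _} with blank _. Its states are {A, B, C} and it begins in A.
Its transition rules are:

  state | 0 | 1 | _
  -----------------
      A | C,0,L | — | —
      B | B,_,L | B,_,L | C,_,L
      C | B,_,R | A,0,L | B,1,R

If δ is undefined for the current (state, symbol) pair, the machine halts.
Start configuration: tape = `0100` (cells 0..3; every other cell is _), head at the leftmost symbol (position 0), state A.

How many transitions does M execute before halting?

state=A head=0 tape=____[0]100   (A,0)→(C,0,L)
state=C head=-1 tape=___[_]0100   (C,_)→(B,1,R)
state=B head=0 tape=___1[0]100   (B,0)→(B,_,L)
state=B head=-1 tape=___[1]_100   (B,1)→(B,_,L)
state=B head=-2 tape=__[_]__100   (B,_)→(C,_,L)
state=C head=-3 tape=_[_]___100   (C,_)→(B,1,R)
state=B head=-2 tape=_1[_]__100   (B,_)→(C,_,L)
state=C head=-3 tape=_[1]___100   (C,1)→(A,0,L)
state=A head=-4 tape=[_]0___100
M halts after 8 transitions.

8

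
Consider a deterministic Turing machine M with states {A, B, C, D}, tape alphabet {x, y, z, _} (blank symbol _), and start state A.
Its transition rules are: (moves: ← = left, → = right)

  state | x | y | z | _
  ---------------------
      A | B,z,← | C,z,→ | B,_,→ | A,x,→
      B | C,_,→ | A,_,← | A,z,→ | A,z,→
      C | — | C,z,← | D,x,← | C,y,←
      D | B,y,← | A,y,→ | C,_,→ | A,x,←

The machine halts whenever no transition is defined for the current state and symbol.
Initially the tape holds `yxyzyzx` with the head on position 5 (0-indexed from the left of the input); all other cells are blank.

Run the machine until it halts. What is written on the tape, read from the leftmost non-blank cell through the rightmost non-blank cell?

state=A head=5 tape=_yxyzy[z]x_   (A,z)→(B,_,→)
state=B head=6 tape=_yxyzy_[x]_   (B,x)→(C,_,→)
state=C head=7 tape=_yxyzy__[_]   (C,_)→(C,y,←)
state=C head=6 tape=_yxyzy_[_]y   (C,_)→(C,y,←)
state=C head=5 tape=_yxyzy[_]yy   (C,_)→(C,y,←)
state=C head=4 tape=_yxyz[y]yyy   (C,y)→(C,z,←)
state=C head=3 tape=_yxy[z]zyyy   (C,z)→(D,x,←)
state=D head=2 tape=_yx[y]xzyyy   (D,y)→(A,y,→)
state=A head=3 tape=_yxy[x]zyyy   (A,x)→(B,z,←)
state=B head=2 tape=_yx[y]zzyyy   (B,y)→(A,_,←)
state=A head=1 tape=_y[x]_zzyyy   (A,x)→(B,z,←)
state=B head=0 tape=_[y]z_zzyyy   (B,y)→(A,_,←)
state=A head=-1 tape=[_]_z_zzyyy   (A,_)→(A,x,→)
state=A head=0 tape=x[_]z_zzyyy   (A,_)→(A,x,→)
state=A head=1 tape=xx[z]_zzyyy   (A,z)→(B,_,→)
state=B head=2 tape=xx_[_]zzyyy   (B,_)→(A,z,→)
state=A head=3 tape=xx_z[z]zyyy   (A,z)→(B,_,→)
state=B head=4 tape=xx_z_[z]yyy   (B,z)→(A,z,→)
state=A head=5 tape=xx_z_z[y]yy   (A,y)→(C,z,→)
state=C head=6 tape=xx_z_zz[y]y   (C,y)→(C,z,←)
state=C head=5 tape=xx_z_z[z]zy   (C,z)→(D,x,←)
state=D head=4 tape=xx_z_[z]xzy   (D,z)→(C,_,→)
state=C head=5 tape=xx_z__[x]zy
The non-blank tape span at halt is xx_z__xzy.

xx_z__xzy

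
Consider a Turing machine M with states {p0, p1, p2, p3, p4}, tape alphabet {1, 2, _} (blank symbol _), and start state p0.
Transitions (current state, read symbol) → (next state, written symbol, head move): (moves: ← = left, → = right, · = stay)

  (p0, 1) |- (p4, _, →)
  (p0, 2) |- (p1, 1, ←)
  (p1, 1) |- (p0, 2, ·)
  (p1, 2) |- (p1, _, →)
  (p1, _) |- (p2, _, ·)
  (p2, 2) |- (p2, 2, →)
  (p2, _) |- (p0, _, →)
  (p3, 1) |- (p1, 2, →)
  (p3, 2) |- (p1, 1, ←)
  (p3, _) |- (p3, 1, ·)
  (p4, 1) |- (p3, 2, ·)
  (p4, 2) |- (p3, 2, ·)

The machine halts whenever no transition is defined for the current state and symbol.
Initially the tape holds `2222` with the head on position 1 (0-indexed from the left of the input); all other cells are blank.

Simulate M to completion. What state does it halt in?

p4

state=p0 head=1 tape=2[2]22_   (p0,2)→(p1,1,←)
state=p1 head=0 tape=[2]122_   (p1,2)→(p1,_,→)
state=p1 head=1 tape=_[1]22_   (p1,1)→(p0,2,·)
state=p0 head=1 tape=_[2]22_   (p0,2)→(p1,1,←)
state=p1 head=0 tape=[_]122_   (p1,_)→(p2,_,·)
state=p2 head=0 tape=[_]122_   (p2,_)→(p0,_,→)
state=p0 head=1 tape=_[1]22_   (p0,1)→(p4,_,→)
state=p4 head=2 tape=__[2]2_   (p4,2)→(p3,2,·)
state=p3 head=2 tape=__[2]2_   (p3,2)→(p1,1,←)
state=p1 head=1 tape=_[_]12_   (p1,_)→(p2,_,·)
state=p2 head=1 tape=_[_]12_   (p2,_)→(p0,_,→)
state=p0 head=2 tape=__[1]2_   (p0,1)→(p4,_,→)
state=p4 head=3 tape=___[2]_   (p4,2)→(p3,2,·)
state=p3 head=3 tape=___[2]_   (p3,2)→(p1,1,←)
state=p1 head=2 tape=__[_]1_   (p1,_)→(p2,_,·)
state=p2 head=2 tape=__[_]1_   (p2,_)→(p0,_,→)
state=p0 head=3 tape=___[1]_   (p0,1)→(p4,_,→)
state=p4 head=4 tape=____[_]
No transition is defined for (p4, _); M halts in state p4.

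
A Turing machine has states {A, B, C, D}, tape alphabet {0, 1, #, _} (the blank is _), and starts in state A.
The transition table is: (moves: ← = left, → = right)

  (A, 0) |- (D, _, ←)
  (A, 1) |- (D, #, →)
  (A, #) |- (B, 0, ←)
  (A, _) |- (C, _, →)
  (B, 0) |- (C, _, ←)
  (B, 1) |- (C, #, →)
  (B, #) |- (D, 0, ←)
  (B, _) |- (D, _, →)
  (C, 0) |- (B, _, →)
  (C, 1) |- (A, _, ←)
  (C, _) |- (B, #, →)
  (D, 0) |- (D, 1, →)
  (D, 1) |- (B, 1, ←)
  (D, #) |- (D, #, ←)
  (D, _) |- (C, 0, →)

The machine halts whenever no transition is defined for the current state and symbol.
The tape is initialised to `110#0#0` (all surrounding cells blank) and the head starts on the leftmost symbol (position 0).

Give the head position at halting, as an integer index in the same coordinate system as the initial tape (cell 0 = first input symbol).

5

A | _[1]10#0#0   read 1 → write #, move →, go to D
D | _#[1]0#0#0   read 1 → write 1, move ←, go to B
B | _[#]10#0#0   read # → write 0, move ←, go to D
D | [_]010#0#0   read _ → write 0, move →, go to C
C | 0[0]10#0#0   read 0 → write _, move →, go to B
B | 0_[1]0#0#0   read 1 → write #, move →, go to C
C | 0_#[0]#0#0   read 0 → write _, move →, go to B
B | 0_#_[#]0#0   read # → write 0, move ←, go to D
D | 0_#[_]00#0   read _ → write 0, move →, go to C
C | 0_#0[0]0#0   read 0 → write _, move →, go to B
B | 0_#0_[0]#0   read 0 → write _, move ←, go to C
C | 0_#0[_]_#0   read _ → write #, move →, go to B
B | 0_#0#[_]#0   read _ → write _, move →, go to D
D | 0_#0#_[#]0   read # → write #, move ←, go to D
D | 0_#0#[_]#0   read _ → write 0, move →, go to C
C | 0_#0#0[#]0
At halt the head is at cell 5.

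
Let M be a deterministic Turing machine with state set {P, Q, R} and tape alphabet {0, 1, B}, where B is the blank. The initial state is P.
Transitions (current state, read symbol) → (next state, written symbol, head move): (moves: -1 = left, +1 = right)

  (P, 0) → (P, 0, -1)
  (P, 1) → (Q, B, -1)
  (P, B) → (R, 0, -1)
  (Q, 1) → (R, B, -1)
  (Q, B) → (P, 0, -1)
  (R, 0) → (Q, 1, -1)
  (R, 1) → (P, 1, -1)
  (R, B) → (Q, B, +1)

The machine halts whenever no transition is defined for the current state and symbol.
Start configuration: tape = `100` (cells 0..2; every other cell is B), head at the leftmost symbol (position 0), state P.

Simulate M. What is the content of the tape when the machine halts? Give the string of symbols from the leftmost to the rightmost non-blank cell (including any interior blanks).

00B00

P | BBB[1]00   read 1 → write B, move -1, go to Q
Q | BB[B]B00   read B → write 0, move -1, go to P
P | B[B]0B00   read B → write 0, move -1, go to R
R | [B]00B00   read B → write B, move +1, go to Q
Q | B[0]0B00
The non-blank tape span at halt is 00B00.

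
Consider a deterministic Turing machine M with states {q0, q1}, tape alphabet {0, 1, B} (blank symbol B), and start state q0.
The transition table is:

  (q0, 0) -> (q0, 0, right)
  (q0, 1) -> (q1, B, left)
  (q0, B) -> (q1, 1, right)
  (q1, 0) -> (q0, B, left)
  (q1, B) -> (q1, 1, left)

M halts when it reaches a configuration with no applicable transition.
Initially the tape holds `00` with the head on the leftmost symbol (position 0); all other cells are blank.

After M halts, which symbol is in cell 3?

state=q0 head=0 tape=[0]0BB   (q0,0)→(q0,0,right)
state=q0 head=1 tape=0[0]BB   (q0,0)→(q0,0,right)
state=q0 head=2 tape=00[B]B   (q0,B)→(q1,1,right)
state=q1 head=3 tape=001[B]   (q1,B)→(q1,1,left)
state=q1 head=2 tape=00[1]1
Cell 3 holds 1 when M halts.

1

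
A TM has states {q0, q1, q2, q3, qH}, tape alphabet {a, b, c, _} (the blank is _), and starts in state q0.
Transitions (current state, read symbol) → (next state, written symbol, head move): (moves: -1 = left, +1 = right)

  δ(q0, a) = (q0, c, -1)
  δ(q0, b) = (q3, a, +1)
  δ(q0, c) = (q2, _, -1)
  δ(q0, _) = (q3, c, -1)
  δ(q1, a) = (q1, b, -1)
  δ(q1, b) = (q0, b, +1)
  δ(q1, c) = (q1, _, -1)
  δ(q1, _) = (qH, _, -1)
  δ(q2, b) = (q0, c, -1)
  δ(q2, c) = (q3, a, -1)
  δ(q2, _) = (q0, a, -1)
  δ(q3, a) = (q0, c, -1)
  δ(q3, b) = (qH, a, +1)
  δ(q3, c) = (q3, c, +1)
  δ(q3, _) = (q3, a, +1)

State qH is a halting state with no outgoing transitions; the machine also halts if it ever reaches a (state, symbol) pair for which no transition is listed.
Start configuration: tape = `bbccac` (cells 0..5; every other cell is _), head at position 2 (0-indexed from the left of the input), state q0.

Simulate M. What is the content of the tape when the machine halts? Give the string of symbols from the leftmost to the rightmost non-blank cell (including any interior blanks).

state=q0 head=2 tape=bb[c]cac   (q0,c)→(q2,_,-1)
state=q2 head=1 tape=b[b]_cac   (q2,b)→(q0,c,-1)
state=q0 head=0 tape=[b]c_cac   (q0,b)→(q3,a,+1)
state=q3 head=1 tape=a[c]_cac   (q3,c)→(q3,c,+1)
state=q3 head=2 tape=ac[_]cac   (q3,_)→(q3,a,+1)
state=q3 head=3 tape=aca[c]ac   (q3,c)→(q3,c,+1)
state=q3 head=4 tape=acac[a]c   (q3,a)→(q0,c,-1)
state=q0 head=3 tape=aca[c]cc   (q0,c)→(q2,_,-1)
state=q2 head=2 tape=ac[a]_cc
The non-blank tape span at halt is aca_cc.

aca_cc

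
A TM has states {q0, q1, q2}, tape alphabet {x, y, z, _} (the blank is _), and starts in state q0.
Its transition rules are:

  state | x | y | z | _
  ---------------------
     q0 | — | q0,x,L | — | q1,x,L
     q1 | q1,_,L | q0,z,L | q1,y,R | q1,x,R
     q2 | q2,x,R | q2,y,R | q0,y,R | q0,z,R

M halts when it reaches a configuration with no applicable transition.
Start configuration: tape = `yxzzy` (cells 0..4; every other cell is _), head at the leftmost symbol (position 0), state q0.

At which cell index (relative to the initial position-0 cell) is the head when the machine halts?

1

state=q0 head=0 tape=_____[y]xzzy   (q0,y)→(q0,x,L)
state=q0 head=-1 tape=____[_]xxzzy   (q0,_)→(q1,x,L)
state=q1 head=-2 tape=___[_]xxxzzy   (q1,_)→(q1,x,R)
state=q1 head=-1 tape=___x[x]xxzzy   (q1,x)→(q1,_,L)
state=q1 head=-2 tape=___[x]_xxzzy   (q1,x)→(q1,_,L)
state=q1 head=-3 tape=__[_]__xxzzy   (q1,_)→(q1,x,R)
state=q1 head=-2 tape=__x[_]_xxzzy   (q1,_)→(q1,x,R)
state=q1 head=-1 tape=__xx[_]xxzzy   (q1,_)→(q1,x,R)
state=q1 head=0 tape=__xxx[x]xzzy   (q1,x)→(q1,_,L)
state=q1 head=-1 tape=__xx[x]_xzzy   (q1,x)→(q1,_,L)
state=q1 head=-2 tape=__x[x]__xzzy   (q1,x)→(q1,_,L)
state=q1 head=-3 tape=__[x]___xzzy   (q1,x)→(q1,_,L)
state=q1 head=-4 tape=_[_]____xzzy   (q1,_)→(q1,x,R)
state=q1 head=-3 tape=_x[_]___xzzy   (q1,_)→(q1,x,R)
state=q1 head=-2 tape=_xx[_]__xzzy   (q1,_)→(q1,x,R)
state=q1 head=-1 tape=_xxx[_]_xzzy   (q1,_)→(q1,x,R)
state=q1 head=0 tape=_xxxx[_]xzzy   (q1,_)→(q1,x,R)
state=q1 head=1 tape=_xxxxx[x]zzy   (q1,x)→(q1,_,L)
state=q1 head=0 tape=_xxxx[x]_zzy   (q1,x)→(q1,_,L)
state=q1 head=-1 tape=_xxx[x]__zzy   (q1,x)→(q1,_,L)
state=q1 head=-2 tape=_xx[x]___zzy   (q1,x)→(q1,_,L)
state=q1 head=-3 tape=_x[x]____zzy   (q1,x)→(q1,_,L)
state=q1 head=-4 tape=_[x]_____zzy   (q1,x)→(q1,_,L)
state=q1 head=-5 tape=[_]______zzy   (q1,_)→(q1,x,R)
state=q1 head=-4 tape=x[_]_____zzy   (q1,_)→(q1,x,R)
state=q1 head=-3 tape=xx[_]____zzy   (q1,_)→(q1,x,R)
state=q1 head=-2 tape=xxx[_]___zzy   (q1,_)→(q1,x,R)
state=q1 head=-1 tape=xxxx[_]__zzy   (q1,_)→(q1,x,R)
state=q1 head=0 tape=xxxxx[_]_zzy   (q1,_)→(q1,x,R)
state=q1 head=1 tape=xxxxxx[_]zzy   (q1,_)→(q1,x,R)
state=q1 head=2 tape=xxxxxxx[z]zy   (q1,z)→(q1,y,R)
state=q1 head=3 tape=xxxxxxxy[z]y   (q1,z)→(q1,y,R)
state=q1 head=4 tape=xxxxxxxyy[y]   (q1,y)→(q0,z,L)
state=q0 head=3 tape=xxxxxxxy[y]z   (q0,y)→(q0,x,L)
state=q0 head=2 tape=xxxxxxx[y]xz   (q0,y)→(q0,x,L)
state=q0 head=1 tape=xxxxxx[x]xxz
At halt the head is at cell 1.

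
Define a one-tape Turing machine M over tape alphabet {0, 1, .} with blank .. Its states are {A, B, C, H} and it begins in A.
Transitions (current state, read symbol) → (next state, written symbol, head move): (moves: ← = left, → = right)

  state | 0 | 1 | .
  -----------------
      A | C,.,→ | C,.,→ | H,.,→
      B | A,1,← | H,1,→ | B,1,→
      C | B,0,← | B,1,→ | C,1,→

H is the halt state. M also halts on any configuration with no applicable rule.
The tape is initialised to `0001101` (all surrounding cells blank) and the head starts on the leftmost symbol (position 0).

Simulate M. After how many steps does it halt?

10

state=A head=0 tape=[0]001101   (A,0)→(C,.,→)
state=C head=1 tape=.[0]01101   (C,0)→(B,0,←)
state=B head=0 tape=[.]001101   (B,.)→(B,1,→)
state=B head=1 tape=1[0]01101   (B,0)→(A,1,←)
state=A head=0 tape=[1]101101   (A,1)→(C,.,→)
state=C head=1 tape=.[1]01101   (C,1)→(B,1,→)
state=B head=2 tape=.1[0]1101   (B,0)→(A,1,←)
state=A head=1 tape=.[1]11101   (A,1)→(C,.,→)
state=C head=2 tape=..[1]1101   (C,1)→(B,1,→)
state=B head=3 tape=..1[1]101   (B,1)→(H,1,→)
state=H head=4 tape=..11[1]01
M halts after 10 transitions.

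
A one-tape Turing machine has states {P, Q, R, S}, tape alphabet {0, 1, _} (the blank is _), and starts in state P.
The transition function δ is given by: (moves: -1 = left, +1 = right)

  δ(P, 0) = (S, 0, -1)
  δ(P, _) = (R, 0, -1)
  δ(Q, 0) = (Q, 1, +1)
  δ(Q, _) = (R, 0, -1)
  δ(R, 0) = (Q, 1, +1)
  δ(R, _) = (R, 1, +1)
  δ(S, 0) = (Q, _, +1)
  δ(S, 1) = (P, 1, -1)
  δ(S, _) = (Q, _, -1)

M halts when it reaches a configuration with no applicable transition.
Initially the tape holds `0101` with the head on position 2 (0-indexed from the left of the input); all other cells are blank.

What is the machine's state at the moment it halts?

R

state=P head=2 tape=___01[0]1   (P,0)→(S,0,-1)
state=S head=1 tape=___0[1]01   (S,1)→(P,1,-1)
state=P head=0 tape=___[0]101   (P,0)→(S,0,-1)
state=S head=-1 tape=__[_]0101   (S,_)→(Q,_,-1)
state=Q head=-2 tape=_[_]_0101   (Q,_)→(R,0,-1)
state=R head=-3 tape=[_]0_0101   (R,_)→(R,1,+1)
state=R head=-2 tape=1[0]_0101   (R,0)→(Q,1,+1)
state=Q head=-1 tape=11[_]0101   (Q,_)→(R,0,-1)
state=R head=-2 tape=1[1]00101
No transition is defined for (R, 1); M halts in state R.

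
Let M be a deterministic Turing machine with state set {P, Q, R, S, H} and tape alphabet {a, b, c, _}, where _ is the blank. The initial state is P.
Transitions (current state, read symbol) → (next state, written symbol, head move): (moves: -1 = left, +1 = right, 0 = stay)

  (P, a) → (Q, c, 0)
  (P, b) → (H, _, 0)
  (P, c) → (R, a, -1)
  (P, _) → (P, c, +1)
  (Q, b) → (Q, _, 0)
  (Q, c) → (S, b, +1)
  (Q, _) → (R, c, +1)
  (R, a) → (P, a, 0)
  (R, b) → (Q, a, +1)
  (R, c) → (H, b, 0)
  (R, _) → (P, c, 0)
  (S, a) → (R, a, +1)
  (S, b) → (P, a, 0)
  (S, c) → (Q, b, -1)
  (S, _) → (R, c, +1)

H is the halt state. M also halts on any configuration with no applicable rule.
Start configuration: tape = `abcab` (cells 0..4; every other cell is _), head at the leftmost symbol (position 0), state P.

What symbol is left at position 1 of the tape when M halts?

c

state=P head=0 tape=[a]bcab   (P,a)→(Q,c,0)
state=Q head=0 tape=[c]bcab   (Q,c)→(S,b,+1)
state=S head=1 tape=b[b]cab   (S,b)→(P,a,0)
state=P head=1 tape=b[a]cab   (P,a)→(Q,c,0)
state=Q head=1 tape=b[c]cab   (Q,c)→(S,b,+1)
state=S head=2 tape=bb[c]ab   (S,c)→(Q,b,-1)
state=Q head=1 tape=b[b]bab   (Q,b)→(Q,_,0)
state=Q head=1 tape=b[_]bab   (Q,_)→(R,c,+1)
state=R head=2 tape=bc[b]ab   (R,b)→(Q,a,+1)
state=Q head=3 tape=bca[a]b
Cell 1 holds c when M halts.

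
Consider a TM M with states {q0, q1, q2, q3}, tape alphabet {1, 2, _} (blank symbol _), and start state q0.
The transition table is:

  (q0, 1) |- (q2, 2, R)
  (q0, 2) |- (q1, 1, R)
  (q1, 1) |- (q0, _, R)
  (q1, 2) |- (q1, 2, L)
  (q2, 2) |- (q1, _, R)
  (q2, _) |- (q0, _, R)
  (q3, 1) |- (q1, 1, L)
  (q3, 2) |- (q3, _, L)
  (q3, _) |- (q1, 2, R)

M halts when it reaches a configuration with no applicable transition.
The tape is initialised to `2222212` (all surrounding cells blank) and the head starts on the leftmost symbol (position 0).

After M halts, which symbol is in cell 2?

_

q0 | [2]222212_   read 2 → write 1, move R, go to q1
q1 | 1[2]22212_   read 2 → write 2, move L, go to q1
q1 | [1]222212_   read 1 → write _, move R, go to q0
q0 | _[2]22212_   read 2 → write 1, move R, go to q1
q1 | _1[2]2212_   read 2 → write 2, move L, go to q1
q1 | _[1]22212_   read 1 → write _, move R, go to q0
q0 | __[2]2212_   read 2 → write 1, move R, go to q1
q1 | __1[2]212_   read 2 → write 2, move L, go to q1
q1 | __[1]2212_   read 1 → write _, move R, go to q0
q0 | ___[2]212_   read 2 → write 1, move R, go to q1
q1 | ___1[2]12_   read 2 → write 2, move L, go to q1
q1 | ___[1]212_   read 1 → write _, move R, go to q0
q0 | ____[2]12_   read 2 → write 1, move R, go to q1
q1 | ____1[1]2_   read 1 → write _, move R, go to q0
q0 | ____1_[2]_   read 2 → write 1, move R, go to q1
q1 | ____1_1[_]
Cell 2 holds _ when M halts.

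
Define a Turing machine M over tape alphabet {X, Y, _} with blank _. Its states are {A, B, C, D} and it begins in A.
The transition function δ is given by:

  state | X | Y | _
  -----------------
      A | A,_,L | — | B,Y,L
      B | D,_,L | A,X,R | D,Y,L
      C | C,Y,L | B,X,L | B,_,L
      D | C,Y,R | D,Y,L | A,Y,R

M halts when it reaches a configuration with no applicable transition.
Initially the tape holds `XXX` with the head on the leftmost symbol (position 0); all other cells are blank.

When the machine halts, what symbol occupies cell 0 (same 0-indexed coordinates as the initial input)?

state=A head=0 tape=___[X]XX   (A,X)→(A,_,L)
state=A head=-1 tape=__[_]_XX   (A,_)→(B,Y,L)
state=B head=-2 tape=_[_]Y_XX   (B,_)→(D,Y,L)
state=D head=-3 tape=[_]YY_XX   (D,_)→(A,Y,R)
state=A head=-2 tape=Y[Y]Y_XX
Cell 0 holds _ when M halts.

_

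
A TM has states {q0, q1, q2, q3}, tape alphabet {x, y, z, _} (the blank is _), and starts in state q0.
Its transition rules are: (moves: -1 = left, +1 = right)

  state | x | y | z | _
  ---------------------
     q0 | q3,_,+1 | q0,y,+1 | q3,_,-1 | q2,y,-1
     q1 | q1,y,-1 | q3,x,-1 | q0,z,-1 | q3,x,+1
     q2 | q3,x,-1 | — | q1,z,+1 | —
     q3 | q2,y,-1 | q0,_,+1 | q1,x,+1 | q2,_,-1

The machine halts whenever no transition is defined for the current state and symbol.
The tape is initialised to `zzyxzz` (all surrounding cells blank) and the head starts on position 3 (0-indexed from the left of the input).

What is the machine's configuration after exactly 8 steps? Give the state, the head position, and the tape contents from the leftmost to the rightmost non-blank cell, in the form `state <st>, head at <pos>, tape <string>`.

state q3, head at 5, tape zzy__xx

state=q0 head=3 tape=zzy[x]zz__   (q0,x)→(q3,_,+1)
state=q3 head=4 tape=zzy_[z]z__   (q3,z)→(q1,x,+1)
state=q1 head=5 tape=zzy_x[z]__   (q1,z)→(q0,z,-1)
state=q0 head=4 tape=zzy_[x]z__   (q0,x)→(q3,_,+1)
state=q3 head=5 tape=zzy__[z]__   (q3,z)→(q1,x,+1)
state=q1 head=6 tape=zzy__x[_]_   (q1,_)→(q3,x,+1)
state=q3 head=7 tape=zzy__xx[_]   (q3,_)→(q2,_,-1)
state=q2 head=6 tape=zzy__x[x]_   (q2,x)→(q3,x,-1)
state=q3 head=5 tape=zzy__[x]x_
After 8 steps: state q3, head at 5, tape zzy__xx.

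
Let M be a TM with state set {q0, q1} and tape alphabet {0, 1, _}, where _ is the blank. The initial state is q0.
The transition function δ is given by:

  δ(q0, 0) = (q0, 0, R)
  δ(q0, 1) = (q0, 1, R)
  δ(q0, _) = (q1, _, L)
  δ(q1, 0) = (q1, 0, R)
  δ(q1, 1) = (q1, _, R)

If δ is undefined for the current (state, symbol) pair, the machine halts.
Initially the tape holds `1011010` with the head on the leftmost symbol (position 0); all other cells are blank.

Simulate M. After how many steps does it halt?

9

state=q0 head=0 tape=[1]011010_   (q0,1)→(q0,1,R)
state=q0 head=1 tape=1[0]11010_   (q0,0)→(q0,0,R)
state=q0 head=2 tape=10[1]1010_   (q0,1)→(q0,1,R)
state=q0 head=3 tape=101[1]010_   (q0,1)→(q0,1,R)
state=q0 head=4 tape=1011[0]10_   (q0,0)→(q0,0,R)
state=q0 head=5 tape=10110[1]0_   (q0,1)→(q0,1,R)
state=q0 head=6 tape=101101[0]_   (q0,0)→(q0,0,R)
state=q0 head=7 tape=1011010[_]   (q0,_)→(q1,_,L)
state=q1 head=6 tape=101101[0]_   (q1,0)→(q1,0,R)
state=q1 head=7 tape=1011010[_]
M halts after 9 transitions.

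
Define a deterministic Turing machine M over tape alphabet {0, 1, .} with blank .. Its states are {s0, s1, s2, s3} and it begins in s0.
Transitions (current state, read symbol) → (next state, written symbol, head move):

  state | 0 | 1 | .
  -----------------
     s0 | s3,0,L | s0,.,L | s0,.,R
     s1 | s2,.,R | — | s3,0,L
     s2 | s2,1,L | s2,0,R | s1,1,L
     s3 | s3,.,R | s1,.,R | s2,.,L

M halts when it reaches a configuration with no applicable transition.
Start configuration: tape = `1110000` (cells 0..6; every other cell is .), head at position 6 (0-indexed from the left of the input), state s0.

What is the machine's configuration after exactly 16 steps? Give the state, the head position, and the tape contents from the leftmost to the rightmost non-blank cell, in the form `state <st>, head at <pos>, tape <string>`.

state=s0 head=6 tape=111000[0].   (s0,0)→(s3,0,L)
state=s3 head=5 tape=11100[0]0.   (s3,0)→(s3,.,R)
state=s3 head=6 tape=11100.[0].   (s3,0)→(s3,.,R)
state=s3 head=7 tape=11100..[.]   (s3,.)→(s2,.,L)
state=s2 head=6 tape=11100.[.].   (s2,.)→(s1,1,L)
state=s1 head=5 tape=11100[.]1.   (s1,.)→(s3,0,L)
state=s3 head=4 tape=1110[0]01.   (s3,0)→(s3,.,R)
state=s3 head=5 tape=1110.[0]1.   (s3,0)→(s3,.,R)
state=s3 head=6 tape=1110..[1].   (s3,1)→(s1,.,R)
state=s1 head=7 tape=1110...[.]   (s1,.)→(s3,0,L)
state=s3 head=6 tape=1110..[.]0   (s3,.)→(s2,.,L)
state=s2 head=5 tape=1110.[.].0   (s2,.)→(s1,1,L)
state=s1 head=4 tape=1110[.]1.0   (s1,.)→(s3,0,L)
state=s3 head=3 tape=111[0]01.0   (s3,0)→(s3,.,R)
state=s3 head=4 tape=111.[0]1.0   (s3,0)→(s3,.,R)
state=s3 head=5 tape=111..[1].0   (s3,1)→(s1,.,R)
state=s1 head=6 tape=111...[.]0
After 16 steps: state s1, head at 6, tape 111....0.

state s1, head at 6, tape 111....0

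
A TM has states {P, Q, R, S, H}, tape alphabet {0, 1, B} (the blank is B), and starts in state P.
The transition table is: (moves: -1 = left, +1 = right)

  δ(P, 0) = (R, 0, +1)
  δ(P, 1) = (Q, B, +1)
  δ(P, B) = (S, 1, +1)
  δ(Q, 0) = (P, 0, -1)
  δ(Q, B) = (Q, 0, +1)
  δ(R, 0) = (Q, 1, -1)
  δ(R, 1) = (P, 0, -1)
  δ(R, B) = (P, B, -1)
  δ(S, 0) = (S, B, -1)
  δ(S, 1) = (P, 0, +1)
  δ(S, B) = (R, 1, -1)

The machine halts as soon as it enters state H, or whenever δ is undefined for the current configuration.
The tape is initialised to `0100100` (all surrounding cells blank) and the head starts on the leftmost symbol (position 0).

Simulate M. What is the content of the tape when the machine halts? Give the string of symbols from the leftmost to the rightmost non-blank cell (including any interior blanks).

0010B100

state=P head=0 tape=B[0]100100   (P,0)→(R,0,+1)
state=R head=1 tape=B0[1]00100   (R,1)→(P,0,-1)
state=P head=0 tape=B[0]000100   (P,0)→(R,0,+1)
state=R head=1 tape=B0[0]00100   (R,0)→(Q,1,-1)
state=Q head=0 tape=B[0]100100   (Q,0)→(P,0,-1)
state=P head=-1 tape=[B]0100100   (P,B)→(S,1,+1)
state=S head=0 tape=1[0]100100   (S,0)→(S,B,-1)
state=S head=-1 tape=[1]B100100   (S,1)→(P,0,+1)
state=P head=0 tape=0[B]100100   (P,B)→(S,1,+1)
state=S head=1 tape=01[1]00100   (S,1)→(P,0,+1)
state=P head=2 tape=010[0]0100   (P,0)→(R,0,+1)
state=R head=3 tape=0100[0]100   (R,0)→(Q,1,-1)
state=Q head=2 tape=010[0]1100   (Q,0)→(P,0,-1)
state=P head=1 tape=01[0]01100   (P,0)→(R,0,+1)
state=R head=2 tape=010[0]1100   (R,0)→(Q,1,-1)
state=Q head=1 tape=01[0]11100   (Q,0)→(P,0,-1)
state=P head=0 tape=0[1]011100   (P,1)→(Q,B,+1)
state=Q head=1 tape=0B[0]11100   (Q,0)→(P,0,-1)
state=P head=0 tape=0[B]011100   (P,B)→(S,1,+1)
state=S head=1 tape=01[0]11100   (S,0)→(S,B,-1)
state=S head=0 tape=0[1]B11100   (S,1)→(P,0,+1)
state=P head=1 tape=00[B]11100   (P,B)→(S,1,+1)
state=S head=2 tape=001[1]1100   (S,1)→(P,0,+1)
state=P head=3 tape=0010[1]100   (P,1)→(Q,B,+1)
state=Q head=4 tape=0010B[1]00
The non-blank tape span at halt is 0010B100.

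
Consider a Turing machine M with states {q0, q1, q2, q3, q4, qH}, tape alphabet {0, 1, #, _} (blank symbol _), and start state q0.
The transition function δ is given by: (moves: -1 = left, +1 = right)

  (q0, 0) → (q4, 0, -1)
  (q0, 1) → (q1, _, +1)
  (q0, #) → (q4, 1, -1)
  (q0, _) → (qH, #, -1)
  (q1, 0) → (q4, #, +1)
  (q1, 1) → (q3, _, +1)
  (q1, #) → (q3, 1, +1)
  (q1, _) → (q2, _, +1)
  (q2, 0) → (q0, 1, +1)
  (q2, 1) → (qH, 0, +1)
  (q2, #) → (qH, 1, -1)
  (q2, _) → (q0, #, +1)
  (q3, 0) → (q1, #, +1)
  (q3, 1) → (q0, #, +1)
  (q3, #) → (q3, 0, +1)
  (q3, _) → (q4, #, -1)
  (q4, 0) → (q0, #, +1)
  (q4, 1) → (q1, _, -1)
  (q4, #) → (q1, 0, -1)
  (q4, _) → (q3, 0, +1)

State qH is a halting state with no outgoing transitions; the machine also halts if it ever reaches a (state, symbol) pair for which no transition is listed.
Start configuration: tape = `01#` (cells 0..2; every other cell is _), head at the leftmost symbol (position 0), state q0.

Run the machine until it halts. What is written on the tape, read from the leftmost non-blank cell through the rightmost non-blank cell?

q0 | _[0]1#____   read 0 → write 0, move -1, go to q4
q4 | [_]01#____   read _ → write 0, move +1, go to q3
q3 | 0[0]1#____   read 0 → write #, move +1, go to q1
q1 | 0#[1]#____   read 1 → write _, move +1, go to q3
q3 | 0#_[#]____   read # → write 0, move +1, go to q3
q3 | 0#_0[_]___   read _ → write #, move -1, go to q4
q4 | 0#_[0]#___   read 0 → write #, move +1, go to q0
q0 | 0#_#[#]___   read # → write 1, move -1, go to q4
q4 | 0#_[#]1___   read # → write 0, move -1, go to q1
q1 | 0#[_]01___   read _ → write _, move +1, go to q2
q2 | 0#_[0]1___   read 0 → write 1, move +1, go to q0
q0 | 0#_1[1]___   read 1 → write _, move +1, go to q1
q1 | 0#_1_[_]__   read _ → write _, move +1, go to q2
q2 | 0#_1__[_]_   read _ → write #, move +1, go to q0
q0 | 0#_1__#[_]   read _ → write #, move -1, go to qH
qH | 0#_1__[#]#
The non-blank tape span at halt is 0#_1__##.

0#_1__##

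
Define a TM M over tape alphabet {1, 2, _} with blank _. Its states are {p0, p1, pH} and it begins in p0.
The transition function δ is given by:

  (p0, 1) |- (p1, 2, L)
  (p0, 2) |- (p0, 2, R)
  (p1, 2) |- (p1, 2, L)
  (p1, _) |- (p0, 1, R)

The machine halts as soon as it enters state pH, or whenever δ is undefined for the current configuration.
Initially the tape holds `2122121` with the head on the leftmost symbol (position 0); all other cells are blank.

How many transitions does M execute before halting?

p0 | _[2]122121   read 2 → write 2, move R, go to p0
p0 | _2[1]22121   read 1 → write 2, move L, go to p1
p1 | _[2]222121   read 2 → write 2, move L, go to p1
p1 | [_]2222121   read _ → write 1, move R, go to p0
p0 | 1[2]222121   read 2 → write 2, move R, go to p0
p0 | 12[2]22121   read 2 → write 2, move R, go to p0
p0 | 122[2]2121   read 2 → write 2, move R, go to p0
p0 | 1222[2]121   read 2 → write 2, move R, go to p0
p0 | 12222[1]21   read 1 → write 2, move L, go to p1
p1 | 1222[2]221   read 2 → write 2, move L, go to p1
p1 | 122[2]2221   read 2 → write 2, move L, go to p1
p1 | 12[2]22221   read 2 → write 2, move L, go to p1
p1 | 1[2]222221   read 2 → write 2, move L, go to p1
p1 | [1]2222221
M halts after 13 transitions.

13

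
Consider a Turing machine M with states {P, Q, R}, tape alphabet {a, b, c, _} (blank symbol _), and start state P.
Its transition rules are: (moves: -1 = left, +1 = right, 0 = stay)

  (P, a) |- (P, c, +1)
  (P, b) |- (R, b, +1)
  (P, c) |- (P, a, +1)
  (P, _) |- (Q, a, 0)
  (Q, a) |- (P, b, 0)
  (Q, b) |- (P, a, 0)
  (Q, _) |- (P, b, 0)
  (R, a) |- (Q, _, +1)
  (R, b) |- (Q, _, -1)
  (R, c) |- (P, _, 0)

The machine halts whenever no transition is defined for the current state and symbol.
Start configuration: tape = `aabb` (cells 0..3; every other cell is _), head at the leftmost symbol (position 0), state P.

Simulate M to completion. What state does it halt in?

state=P head=0 tape=[a]abb_   (P,a)→(P,c,+1)
state=P head=1 tape=c[a]bb_   (P,a)→(P,c,+1)
state=P head=2 tape=cc[b]b_   (P,b)→(R,b,+1)
state=R head=3 tape=ccb[b]_   (R,b)→(Q,_,-1)
state=Q head=2 tape=cc[b]__   (Q,b)→(P,a,0)
state=P head=2 tape=cc[a]__   (P,a)→(P,c,+1)
state=P head=3 tape=ccc[_]_   (P,_)→(Q,a,0)
state=Q head=3 tape=ccc[a]_   (Q,a)→(P,b,0)
state=P head=3 tape=ccc[b]_   (P,b)→(R,b,+1)
state=R head=4 tape=cccb[_]
No transition is defined for (R, _); M halts in state R.

R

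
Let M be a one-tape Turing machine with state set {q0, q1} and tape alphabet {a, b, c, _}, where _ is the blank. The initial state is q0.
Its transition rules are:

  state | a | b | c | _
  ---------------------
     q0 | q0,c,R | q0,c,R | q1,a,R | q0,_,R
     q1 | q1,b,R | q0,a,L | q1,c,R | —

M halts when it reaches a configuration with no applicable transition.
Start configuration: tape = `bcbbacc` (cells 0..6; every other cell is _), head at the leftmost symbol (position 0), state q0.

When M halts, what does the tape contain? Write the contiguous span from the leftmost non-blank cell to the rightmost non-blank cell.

cccccac

state=q0 head=0 tape=[b]cbbacc_   (q0,b)→(q0,c,R)
state=q0 head=1 tape=c[c]bbacc_   (q0,c)→(q1,a,R)
state=q1 head=2 tape=ca[b]bacc_   (q1,b)→(q0,a,L)
state=q0 head=1 tape=c[a]abacc_   (q0,a)→(q0,c,R)
state=q0 head=2 tape=cc[a]bacc_   (q0,a)→(q0,c,R)
state=q0 head=3 tape=ccc[b]acc_   (q0,b)→(q0,c,R)
state=q0 head=4 tape=cccc[a]cc_   (q0,a)→(q0,c,R)
state=q0 head=5 tape=ccccc[c]c_   (q0,c)→(q1,a,R)
state=q1 head=6 tape=ccccca[c]_   (q1,c)→(q1,c,R)
state=q1 head=7 tape=cccccac[_]
The non-blank tape span at halt is cccccac.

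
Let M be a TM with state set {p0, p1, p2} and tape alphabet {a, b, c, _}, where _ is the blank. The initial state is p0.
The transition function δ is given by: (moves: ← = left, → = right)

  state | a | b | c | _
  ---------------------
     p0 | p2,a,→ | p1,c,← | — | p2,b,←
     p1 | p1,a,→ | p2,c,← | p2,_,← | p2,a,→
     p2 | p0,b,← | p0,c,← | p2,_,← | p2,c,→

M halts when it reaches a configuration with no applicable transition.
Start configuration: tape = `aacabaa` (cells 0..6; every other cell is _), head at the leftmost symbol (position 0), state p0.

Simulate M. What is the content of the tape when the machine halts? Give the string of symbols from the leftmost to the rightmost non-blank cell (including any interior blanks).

ccb_cabaa

state=p0 head=0 tape=__[a]acabaa   (p0,a)→(p2,a,→)
state=p2 head=1 tape=__a[a]cabaa   (p2,a)→(p0,b,←)
state=p0 head=0 tape=__[a]bcabaa   (p0,a)→(p2,a,→)
state=p2 head=1 tape=__a[b]cabaa   (p2,b)→(p0,c,←)
state=p0 head=0 tape=__[a]ccabaa   (p0,a)→(p2,a,→)
state=p2 head=1 tape=__a[c]cabaa   (p2,c)→(p2,_,←)
state=p2 head=0 tape=__[a]_cabaa   (p2,a)→(p0,b,←)
state=p0 head=-1 tape=_[_]b_cabaa   (p0,_)→(p2,b,←)
state=p2 head=-2 tape=[_]bb_cabaa   (p2,_)→(p2,c,→)
state=p2 head=-1 tape=c[b]b_cabaa   (p2,b)→(p0,c,←)
state=p0 head=-2 tape=[c]cb_cabaa
The non-blank tape span at halt is ccb_cabaa.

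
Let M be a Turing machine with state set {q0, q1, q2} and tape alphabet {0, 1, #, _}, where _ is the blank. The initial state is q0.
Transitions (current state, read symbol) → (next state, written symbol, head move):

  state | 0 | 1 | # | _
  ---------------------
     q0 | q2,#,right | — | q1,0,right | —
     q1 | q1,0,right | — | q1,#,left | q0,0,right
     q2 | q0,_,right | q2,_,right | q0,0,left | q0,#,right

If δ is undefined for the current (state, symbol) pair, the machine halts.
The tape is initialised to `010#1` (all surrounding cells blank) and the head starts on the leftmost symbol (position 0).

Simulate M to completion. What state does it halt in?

q1

q0 | [0]10#1   read 0 → write #, move right, go to q2
q2 | #[1]0#1   read 1 → write _, move right, go to q2
q2 | #_[0]#1   read 0 → write _, move right, go to q0
q0 | #__[#]1   read # → write 0, move right, go to q1
q1 | #__0[1]
No transition is defined for (q1, 1); M halts in state q1.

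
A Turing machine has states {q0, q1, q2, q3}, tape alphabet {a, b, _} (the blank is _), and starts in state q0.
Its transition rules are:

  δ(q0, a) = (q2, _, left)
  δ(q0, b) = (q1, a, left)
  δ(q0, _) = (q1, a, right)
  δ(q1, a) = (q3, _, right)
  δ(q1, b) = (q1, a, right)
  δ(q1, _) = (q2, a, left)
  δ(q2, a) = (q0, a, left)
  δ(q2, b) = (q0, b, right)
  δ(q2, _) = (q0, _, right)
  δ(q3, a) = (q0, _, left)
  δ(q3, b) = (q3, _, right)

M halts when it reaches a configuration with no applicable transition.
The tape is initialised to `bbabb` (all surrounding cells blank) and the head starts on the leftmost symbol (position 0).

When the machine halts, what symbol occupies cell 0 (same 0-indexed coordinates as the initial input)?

_

state=q0 head=0 tape=__[b]babb   (q0,b)→(q1,a,left)
state=q1 head=-1 tape=_[_]ababb   (q1,_)→(q2,a,left)
state=q2 head=-2 tape=[_]aababb   (q2,_)→(q0,_,right)
state=q0 head=-1 tape=_[a]ababb   (q0,a)→(q2,_,left)
state=q2 head=-2 tape=[_]_ababb   (q2,_)→(q0,_,right)
state=q0 head=-1 tape=_[_]ababb   (q0,_)→(q1,a,right)
state=q1 head=0 tape=_a[a]babb   (q1,a)→(q3,_,right)
state=q3 head=1 tape=_a_[b]abb   (q3,b)→(q3,_,right)
state=q3 head=2 tape=_a__[a]bb   (q3,a)→(q0,_,left)
state=q0 head=1 tape=_a_[_]_bb   (q0,_)→(q1,a,right)
state=q1 head=2 tape=_a_a[_]bb   (q1,_)→(q2,a,left)
state=q2 head=1 tape=_a_[a]abb   (q2,a)→(q0,a,left)
state=q0 head=0 tape=_a[_]aabb   (q0,_)→(q1,a,right)
state=q1 head=1 tape=_aa[a]abb   (q1,a)→(q3,_,right)
state=q3 head=2 tape=_aa_[a]bb   (q3,a)→(q0,_,left)
state=q0 head=1 tape=_aa[_]_bb   (q0,_)→(q1,a,right)
state=q1 head=2 tape=_aaa[_]bb   (q1,_)→(q2,a,left)
state=q2 head=1 tape=_aa[a]abb   (q2,a)→(q0,a,left)
state=q0 head=0 tape=_a[a]aabb   (q0,a)→(q2,_,left)
state=q2 head=-1 tape=_[a]_aabb   (q2,a)→(q0,a,left)
state=q0 head=-2 tape=[_]a_aabb   (q0,_)→(q1,a,right)
state=q1 head=-1 tape=a[a]_aabb   (q1,a)→(q3,_,right)
state=q3 head=0 tape=a_[_]aabb
Cell 0 holds _ when M halts.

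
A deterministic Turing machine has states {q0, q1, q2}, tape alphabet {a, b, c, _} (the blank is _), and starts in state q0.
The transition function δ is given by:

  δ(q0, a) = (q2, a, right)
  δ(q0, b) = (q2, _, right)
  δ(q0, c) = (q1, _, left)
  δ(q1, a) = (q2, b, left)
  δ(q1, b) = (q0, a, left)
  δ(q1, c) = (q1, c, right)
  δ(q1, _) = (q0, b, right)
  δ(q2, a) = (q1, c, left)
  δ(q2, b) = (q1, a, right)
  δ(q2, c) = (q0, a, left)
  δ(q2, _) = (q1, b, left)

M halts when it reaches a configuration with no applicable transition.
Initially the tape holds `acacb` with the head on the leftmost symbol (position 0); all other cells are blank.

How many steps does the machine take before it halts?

17

q0 | ___[a]cacb   read a → write a, move right, go to q2
q2 | ___a[c]acb   read c → write a, move left, go to q0
q0 | ___[a]aacb   read a → write a, move right, go to q2
q2 | ___a[a]acb   read a → write c, move left, go to q1
q1 | ___[a]cacb   read a → write b, move left, go to q2
q2 | __[_]bcacb   read _ → write b, move left, go to q1
q1 | _[_]bbcacb   read _ → write b, move right, go to q0
q0 | _b[b]bcacb   read b → write _, move right, go to q2
q2 | _b_[b]cacb   read b → write a, move right, go to q1
q1 | _b_a[c]acb   read c → write c, move right, go to q1
q1 | _b_ac[a]cb   read a → write b, move left, go to q2
q2 | _b_a[c]bcb   read c → write a, move left, go to q0
q0 | _b_[a]abcb   read a → write a, move right, go to q2
q2 | _b_a[a]bcb   read a → write c, move left, go to q1
q1 | _b_[a]cbcb   read a → write b, move left, go to q2
q2 | _b[_]bcbcb   read _ → write b, move left, go to q1
q1 | _[b]bbcbcb   read b → write a, move left, go to q0
q0 | [_]abbcbcb
M halts after 17 transitions.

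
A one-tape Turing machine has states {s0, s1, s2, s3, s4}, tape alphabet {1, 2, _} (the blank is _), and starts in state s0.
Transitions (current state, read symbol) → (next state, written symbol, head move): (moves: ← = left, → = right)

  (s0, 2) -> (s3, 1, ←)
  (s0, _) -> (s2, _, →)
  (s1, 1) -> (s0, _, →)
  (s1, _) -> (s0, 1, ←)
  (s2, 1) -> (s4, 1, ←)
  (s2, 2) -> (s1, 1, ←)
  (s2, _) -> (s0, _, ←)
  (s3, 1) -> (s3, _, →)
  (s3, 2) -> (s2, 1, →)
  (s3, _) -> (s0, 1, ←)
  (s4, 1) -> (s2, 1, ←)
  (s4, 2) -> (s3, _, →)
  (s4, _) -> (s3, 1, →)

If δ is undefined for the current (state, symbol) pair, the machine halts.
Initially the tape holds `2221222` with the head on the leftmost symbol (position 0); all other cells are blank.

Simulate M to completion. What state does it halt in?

s0

s0 | __[2]221222   read 2 → write 1, move ←, go to s3
s3 | _[_]1221222   read _ → write 1, move ←, go to s0
s0 | [_]11221222   read _ → write _, move →, go to s2
s2 | _[1]1221222   read 1 → write 1, move ←, go to s4
s4 | [_]11221222   read _ → write 1, move →, go to s3
s3 | 1[1]1221222   read 1 → write _, move →, go to s3
s3 | 1_[1]221222   read 1 → write _, move →, go to s3
s3 | 1__[2]21222   read 2 → write 1, move →, go to s2
s2 | 1__1[2]1222   read 2 → write 1, move ←, go to s1
s1 | 1__[1]11222   read 1 → write _, move →, go to s0
s0 | 1___[1]1222
No transition is defined for (s0, 1); M halts in state s0.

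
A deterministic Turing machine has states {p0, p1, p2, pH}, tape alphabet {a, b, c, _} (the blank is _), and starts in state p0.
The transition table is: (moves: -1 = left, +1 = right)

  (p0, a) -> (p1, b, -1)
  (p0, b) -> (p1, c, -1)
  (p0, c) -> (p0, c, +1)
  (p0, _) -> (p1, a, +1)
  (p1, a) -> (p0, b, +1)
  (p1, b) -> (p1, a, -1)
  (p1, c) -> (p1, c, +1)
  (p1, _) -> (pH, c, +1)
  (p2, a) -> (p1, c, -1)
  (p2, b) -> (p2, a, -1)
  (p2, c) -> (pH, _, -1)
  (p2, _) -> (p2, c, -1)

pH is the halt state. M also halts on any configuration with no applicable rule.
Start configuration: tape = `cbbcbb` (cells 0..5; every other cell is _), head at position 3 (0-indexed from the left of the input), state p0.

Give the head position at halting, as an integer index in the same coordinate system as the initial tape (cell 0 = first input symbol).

8

state=p0 head=3 tape=cbb[c]bb___   (p0,c)→(p0,c,+1)
state=p0 head=4 tape=cbbc[b]b___   (p0,b)→(p1,c,-1)
state=p1 head=3 tape=cbb[c]cb___   (p1,c)→(p1,c,+1)
state=p1 head=4 tape=cbbc[c]b___   (p1,c)→(p1,c,+1)
state=p1 head=5 tape=cbbcc[b]___   (p1,b)→(p1,a,-1)
state=p1 head=4 tape=cbbc[c]a___   (p1,c)→(p1,c,+1)
state=p1 head=5 tape=cbbcc[a]___   (p1,a)→(p0,b,+1)
state=p0 head=6 tape=cbbccb[_]__   (p0,_)→(p1,a,+1)
state=p1 head=7 tape=cbbccba[_]_   (p1,_)→(pH,c,+1)
state=pH head=8 tape=cbbccbac[_]
At halt the head is at cell 8.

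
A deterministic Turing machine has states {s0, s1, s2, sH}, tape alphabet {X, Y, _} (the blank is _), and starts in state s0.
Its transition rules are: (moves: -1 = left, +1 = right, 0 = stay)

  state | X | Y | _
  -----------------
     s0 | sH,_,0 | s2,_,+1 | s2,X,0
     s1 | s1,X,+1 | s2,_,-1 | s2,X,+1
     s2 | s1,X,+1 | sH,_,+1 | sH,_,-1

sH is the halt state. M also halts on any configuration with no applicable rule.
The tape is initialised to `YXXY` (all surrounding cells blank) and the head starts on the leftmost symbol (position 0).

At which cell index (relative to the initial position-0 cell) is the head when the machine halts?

3

s0 | [Y]XXY_   read Y → write _, move +1, go to s2
s2 | _[X]XY_   read X → write X, move +1, go to s1
s1 | _X[X]Y_   read X → write X, move +1, go to s1
s1 | _XX[Y]_   read Y → write _, move -1, go to s2
s2 | _X[X]__   read X → write X, move +1, go to s1
s1 | _XX[_]_   read _ → write X, move +1, go to s2
s2 | _XXX[_]   read _ → write _, move -1, go to sH
sH | _XX[X]_
At halt the head is at cell 3.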